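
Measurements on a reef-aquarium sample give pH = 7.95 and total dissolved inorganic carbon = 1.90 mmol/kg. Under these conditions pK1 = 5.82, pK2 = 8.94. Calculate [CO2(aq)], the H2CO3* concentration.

[CO2*] = 12.7 μmol/kg

α₀ = 1 / (1 + K1/[H⁺] + K1K2/[H⁺]²) = 1 / (1 + 10^+2.13 + 10^+1.14)
   = 1 / (1 + 134.90 + 13.804) = 1/149.70 = 0.006680
[CO2*] = α₀ × DIC = 0.006680 × 1.90 = 0.0127 mmol/kg = 12.7 μmol/kg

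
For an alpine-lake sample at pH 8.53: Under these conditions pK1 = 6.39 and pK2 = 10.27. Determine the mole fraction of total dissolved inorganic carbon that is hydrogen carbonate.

α₁ = 0.975

α₁ = 1 / (1 + [H⁺]/K1 + K2/[H⁺]) = 1 / (1 + 10^-2.14 + 10^-1.74)
   = 1 / (1 + 0.0072444 + 0.018197) = 1/1.0254 = 0.9752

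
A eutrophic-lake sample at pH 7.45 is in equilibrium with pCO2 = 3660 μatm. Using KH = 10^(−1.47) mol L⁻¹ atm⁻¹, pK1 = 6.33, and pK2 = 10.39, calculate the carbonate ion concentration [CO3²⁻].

[CO2*] = KH · pCO2 = 10^(−1.47) × 3660×10^-6 = 1.240×10^-4 mol/L
α₀ = 1/(1 + K1/[H⁺] + K1K2/[H⁺]²) = 1/(1 + 10^+1.12 + 10^-1.82) = 0.07043
DIC = [CO2*]/α₀ = 1.240×10^-4 / 0.07043 = 1.761 mmol/L
[CO3²⁻] = α₂·DIC; α₂ = 0.001066, so [CO3²⁻] = 0.001066 × 1.761 = 0.00188 mmol/L = 1.88 μmol/L

[CO3²⁻] = 1.88 μmol/L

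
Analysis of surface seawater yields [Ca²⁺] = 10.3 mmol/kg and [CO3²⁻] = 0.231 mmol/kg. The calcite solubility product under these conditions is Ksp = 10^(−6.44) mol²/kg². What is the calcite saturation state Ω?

Ksp = 10^(−6.44) = 3.631×10^-7
Ω = [Ca²⁺][CO3²⁻]/Ksp = (10.3×10^-3)(0.231×10^-3) / 3.631×10^-7 = 6.55

Ω = 6.55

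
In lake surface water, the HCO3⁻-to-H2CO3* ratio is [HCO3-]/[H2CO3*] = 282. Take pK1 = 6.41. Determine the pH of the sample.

From K1 = [H⁺][HCO3-]/[H2CO3*]:  pH = pK1 + log₁₀([HCO3-]/[H2CO3*])
log₁₀(282) = +2.450
pH = 6.41 + (+2.450) = 8.86

pH = 8.86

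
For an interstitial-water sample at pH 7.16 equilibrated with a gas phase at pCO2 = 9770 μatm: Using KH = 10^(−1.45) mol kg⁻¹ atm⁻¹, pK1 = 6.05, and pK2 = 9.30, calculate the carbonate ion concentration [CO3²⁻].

[CO3²⁻] = 0.0324 mmol/kg

[CO2*] = KH · pCO2 = 10^(−1.45) × 9770×10^-6 = 3.467×10^-4 mol/kg
α₀ = 1/(1 + K1/[H⁺] + K1K2/[H⁺]²) = 1/(1 + 10^+1.11 + 10^-1.03) = 0.07155
DIC = [CO2*]/α₀ = 3.467×10^-4 / 0.07155 = 4.845 mmol/kg
[CO3²⁻] = α₂·DIC; α₂ = 0.006678, so [CO3²⁻] = 0.006678 × 4.845 = 0.0324 mmol/kg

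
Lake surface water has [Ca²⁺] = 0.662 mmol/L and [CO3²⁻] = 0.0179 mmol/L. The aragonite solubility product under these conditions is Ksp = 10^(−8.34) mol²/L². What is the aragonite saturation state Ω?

Ksp = 10^(−8.34) = 4.571×10^-9
Ω = [Ca²⁺][CO3²⁻]/Ksp = (0.662×10^-3)(0.0179×10^-3) / 4.571×10^-9 = 2.59

Ω = 2.59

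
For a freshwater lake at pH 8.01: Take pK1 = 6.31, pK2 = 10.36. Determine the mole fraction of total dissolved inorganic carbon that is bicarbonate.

α₁ = 0.976

α₁ = 1 / (1 + [H⁺]/K1 + K2/[H⁺]) = 1 / (1 + 10^-1.70 + 10^-2.35)
   = 1 / (1 + 0.019953 + 0.0044668) = 1/1.0244 = 0.9762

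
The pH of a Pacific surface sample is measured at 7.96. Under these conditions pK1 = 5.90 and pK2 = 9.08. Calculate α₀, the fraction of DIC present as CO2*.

α₀ = 0.00803

α₀ = 1 / (1 + K1/[H⁺] + K1K2/[H⁺]²) = 1 / (1 + 10^+2.06 + 10^+0.94)
   = 1 / (1 + 114.82 + 8.7096) = 1/124.52 = 0.008031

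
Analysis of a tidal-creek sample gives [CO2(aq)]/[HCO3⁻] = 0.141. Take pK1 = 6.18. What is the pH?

pH = 7.03

From K1 = [H⁺][HCO3⁻]/[CO2(aq)]:  pH = pK1 − log₁₀([CO2(aq)]/[HCO3⁻])
log₁₀(0.141) = -0.851
pH = 6.18 − (-0.851) = 7.03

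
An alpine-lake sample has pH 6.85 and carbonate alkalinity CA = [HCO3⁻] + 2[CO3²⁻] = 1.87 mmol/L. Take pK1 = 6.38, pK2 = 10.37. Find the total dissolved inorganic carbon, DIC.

DIC = 2.50 mmol/L

CA = [HCO3⁻] + 2[CO3²⁻] = (α₁ + 2α₂)·DIC
At pH 6.85: [H⁺]/K1 = 10^-0.47 = 0.33884, K2/[H⁺] = 10^-3.52 = 0.00030200
α₁ = 1/(1 + 0.33884 + 0.00030200) = 1/1.3391 = 0.7467; α₂ = α₁·K2/[H⁺] = 0.0002255
α₁ + 2α₂ = 0.7472
DIC = CA / (α₁ + 2α₂) = 1.87 / 0.7472 = 2.50 mmol/L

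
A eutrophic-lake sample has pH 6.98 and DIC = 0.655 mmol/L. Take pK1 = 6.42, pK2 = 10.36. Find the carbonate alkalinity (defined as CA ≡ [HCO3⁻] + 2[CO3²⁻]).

CA = 0.514 mmol/L

CA = [HCO3⁻] + 2[CO3²⁻] = (α₁ + 2α₂)·DIC
At pH 6.98: [H⁺]/K1 = 10^-0.56 = 0.27542, K2/[H⁺] = 10^-3.38 = 0.00041687
α₁ = 1/(1 + 0.27542 + 0.00041687) = 1/1.2758 = 0.7838; α₂ = α₁·K2/[H⁺] = 0.0003267
α₁ + 2α₂ = 0.7845
CA = 0.7845 × 0.655 = 0.514 mmol/L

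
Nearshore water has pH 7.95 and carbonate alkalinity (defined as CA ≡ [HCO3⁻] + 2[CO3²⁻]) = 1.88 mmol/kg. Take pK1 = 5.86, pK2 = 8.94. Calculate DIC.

CA = [HCO3⁻] + 2[CO3²⁻] = (α₁ + 2α₂)·DIC
At pH 7.95: [H⁺]/K1 = 10^-2.09 = 0.0081283, K2/[H⁺] = 10^-0.99 = 0.10233
α₁ = 1/(1 + 0.0081283 + 0.10233) = 1/1.1105 = 0.9005; α₂ = α₁·K2/[H⁺] = 0.09215
α₁ + 2α₂ = 1.0848
DIC = CA / (α₁ + 2α₂) = 1.88 / 1.0848 = 1.73 mmol/kg

DIC = 1.73 mmol/kg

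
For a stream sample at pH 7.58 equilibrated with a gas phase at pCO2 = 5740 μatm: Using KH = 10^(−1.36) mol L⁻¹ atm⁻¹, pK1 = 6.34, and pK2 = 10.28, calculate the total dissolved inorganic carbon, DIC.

[CO2*] = KH · pCO2 = 10^(−1.36) × 5740×10^-6 = 2.506×10^-4 mol/L
α₀ = 1/(1 + K1/[H⁺] + K1K2/[H⁺]²) = 1/(1 + 10^+1.24 + 10^-1.46) = 0.05431
DIC = [CO2*]/α₀ = 2.506×10^-4 / 0.05431 = 4.61 mmol/L

DIC = 4.61 mmol/L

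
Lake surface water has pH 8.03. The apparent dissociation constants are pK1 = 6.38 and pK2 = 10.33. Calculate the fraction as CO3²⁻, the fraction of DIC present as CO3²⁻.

α₂ = 1 / (1 + [H⁺]/K2 + [H⁺]²/(K1K2)) = 1 / (1 + 10^+2.30 + 10^+0.65)
   = 1 / (1 + 199.53 + 4.4668) = 1/204.99 = 0.004878

α₂ = 0.00488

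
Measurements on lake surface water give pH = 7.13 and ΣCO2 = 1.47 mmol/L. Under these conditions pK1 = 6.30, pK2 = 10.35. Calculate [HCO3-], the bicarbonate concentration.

[HCO3⁻] = 1.28 mmol/L

α₁ = 1 / (1 + [H⁺]/K1 + K2/[H⁺]) = 1 / (1 + 10^-0.83 + 10^-3.22)
   = 1 / (1 + 0.14791 + 0.00060256) = 1/1.1485 = 0.8707
[HCO3⁻] = α₁ × DIC = 0.8707 × 1.47 = 1.28 mmol/L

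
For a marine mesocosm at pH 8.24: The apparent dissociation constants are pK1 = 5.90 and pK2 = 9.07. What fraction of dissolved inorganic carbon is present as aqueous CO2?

α₀ = 1 / (1 + K1/[H⁺] + K1K2/[H⁺]²) = 1 / (1 + 10^+2.34 + 10^+1.51)
   = 1 / (1 + 218.78 + 32.359) = 1/252.14 = 0.003966

α₀ = 0.00397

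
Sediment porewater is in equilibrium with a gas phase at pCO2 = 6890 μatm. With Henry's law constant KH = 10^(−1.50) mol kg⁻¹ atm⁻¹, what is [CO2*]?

KH = 10^(−1.50) = 3.162×10^-2 mol kg⁻¹ atm⁻¹
[CO2*] = KH · pCO2 = 3.162×10^-2 × 6890×10^-6 atm = 2.18×10^-4 mol/kg

[CO2*] = 218 μmol/kg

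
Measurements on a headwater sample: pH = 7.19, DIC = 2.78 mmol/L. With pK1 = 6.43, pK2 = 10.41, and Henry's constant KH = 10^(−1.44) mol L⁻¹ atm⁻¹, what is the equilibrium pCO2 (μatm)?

pCO2 = 1.13×10^4 μatm

α₀ = 1 / (1 + K1/[H⁺] + K1K2/[H⁺]²) = 1 / (1 + 10^+0.76 + 10^-2.46)
   = 1 / (1 + 5.7544 + 0.0034674) = 1/6.7579 = 0.1480
[CO2*] = α₀ × DIC = 0.1480 × 2.78 = 0.4114 mmol/L
pCO2 = [CO2*]/KH = 4.114×10^-4 / 3.631×10^-2 = 1.13×10^4 μatm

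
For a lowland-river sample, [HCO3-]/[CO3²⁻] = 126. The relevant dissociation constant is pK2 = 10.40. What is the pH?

From K2 = [H⁺][CO3²⁻]/[HCO3-]:  pH = pK2 − log₁₀([HCO3-]/[CO3²⁻])
log₁₀(126) = +2.100
pH = 10.40 − (+2.100) = 8.30

pH = 8.30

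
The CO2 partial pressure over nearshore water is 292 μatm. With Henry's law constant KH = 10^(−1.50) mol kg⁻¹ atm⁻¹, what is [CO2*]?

KH = 10^(−1.50) = 3.162×10^-2 mol kg⁻¹ atm⁻¹
[CO2*] = KH · pCO2 = 3.162×10^-2 × 292×10^-6 atm = 9.23×10^-6 mol/kg

[CO2*] = 9.23 μmol/kg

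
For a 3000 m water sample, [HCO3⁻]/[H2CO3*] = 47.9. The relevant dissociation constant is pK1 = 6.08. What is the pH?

pH = 7.76

From K1 = [H⁺][HCO3⁻]/[H2CO3*]:  pH = pK1 + log₁₀([HCO3⁻]/[H2CO3*])
log₁₀(47.9) = +1.680
pH = 6.08 + (+1.680) = 7.76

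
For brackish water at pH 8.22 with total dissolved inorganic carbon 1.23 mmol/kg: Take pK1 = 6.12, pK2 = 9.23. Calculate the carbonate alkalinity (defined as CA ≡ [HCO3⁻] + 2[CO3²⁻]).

CA = [HCO3⁻] + 2[CO3²⁻] = (α₁ + 2α₂)·DIC
At pH 8.22: [H⁺]/K1 = 10^-2.10 = 0.0079433, K2/[H⁺] = 10^-1.01 = 0.097724
α₁ = 1/(1 + 0.0079433 + 0.097724) = 1/1.1057 = 0.9044; α₂ = α₁·K2/[H⁺] = 0.08838
α₁ + 2α₂ = 1.0812
CA = 1.0812 × 1.23 = 1.33 mmol/kg

CA = 1.33 mmol/kg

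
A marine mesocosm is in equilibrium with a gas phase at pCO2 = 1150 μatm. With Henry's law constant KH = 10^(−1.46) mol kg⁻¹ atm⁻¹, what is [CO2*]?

KH = 10^(−1.46) = 3.467×10^-2 mol kg⁻¹ atm⁻¹
[CO2*] = KH · pCO2 = 3.467×10^-2 × 1150×10^-6 atm = 3.99×10^-5 mol/kg

[CO2*] = 39.9 μmol/kg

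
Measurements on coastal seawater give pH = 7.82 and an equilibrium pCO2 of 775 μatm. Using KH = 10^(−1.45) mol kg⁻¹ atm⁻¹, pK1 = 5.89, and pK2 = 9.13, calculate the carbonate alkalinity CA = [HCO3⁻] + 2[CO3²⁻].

[CO2*] = KH · pCO2 = 10^(−1.45) × 775×10^-6 = 2.750×10^-5 mol/kg
α₀ = 1/(1 + K1/[H⁺] + K1K2/[H⁺]²) = 1/(1 + 10^+1.93 + 10^+0.62) = 0.01108
DIC = [CO2*]/α₀ = 2.750×10^-5 / 0.01108 = 2.483 mmol/kg
CA = (α₁ + 2α₂)·DIC = (0.9427 + 2×0.04617) × 2.483 = 2.57 mmol/kg

CA = 2.57 mmol/kg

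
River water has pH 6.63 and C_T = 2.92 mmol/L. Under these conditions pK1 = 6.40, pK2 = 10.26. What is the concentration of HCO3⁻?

α₁ = 1 / (1 + [H⁺]/K1 + K2/[H⁺]) = 1 / (1 + 10^-0.23 + 10^-3.63)
   = 1 / (1 + 0.58884 + 0.00023442) = 1/1.5891 = 0.6293
[HCO3⁻] = α₁ × DIC = 0.6293 × 2.92 = 1.84 mmol/L

[HCO3⁻] = 1.84 mmol/L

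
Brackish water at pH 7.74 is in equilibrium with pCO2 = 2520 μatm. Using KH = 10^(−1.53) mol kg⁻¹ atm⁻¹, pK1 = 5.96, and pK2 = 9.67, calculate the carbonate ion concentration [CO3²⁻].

[CO2*] = KH · pCO2 = 10^(−1.53) × 2520×10^-6 = 7.437×10^-5 mol/kg
α₀ = 1/(1 + K1/[H⁺] + K1K2/[H⁺]²) = 1/(1 + 10^+1.78 + 10^-0.15) = 0.01614
DIC = [CO2*]/α₀ = 7.437×10^-5 / 0.01614 = 4.608 mmol/kg
[CO3²⁻] = α₂·DIC; α₂ = 0.01143, so [CO3²⁻] = 0.01143 × 4.608 = 0.0527 mmol/kg

[CO3²⁻] = 0.0527 mmol/kg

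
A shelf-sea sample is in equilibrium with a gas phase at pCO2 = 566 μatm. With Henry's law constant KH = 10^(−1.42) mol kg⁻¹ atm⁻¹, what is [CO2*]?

[CO2*] = 21.5 μmol/kg

KH = 10^(−1.42) = 3.802×10^-2 mol kg⁻¹ atm⁻¹
[CO2*] = KH · pCO2 = 3.802×10^-2 × 566×10^-6 atm = 2.15×10^-5 mol/kg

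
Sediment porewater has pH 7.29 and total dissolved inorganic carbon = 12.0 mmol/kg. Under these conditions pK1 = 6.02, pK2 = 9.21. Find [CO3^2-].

[CO3²⁻] = 0.135 mmol/kg

α₂ = 1 / (1 + [H⁺]/K2 + [H⁺]²/(K1K2)) = 1 / (1 + 10^+1.92 + 10^+0.65)
   = 1 / (1 + 83.176 + 4.4668) = 1/88.643 = 0.01128
[CO3²⁻] = α₂ × DIC = 0.01128 × 12.0 = 0.135 mmol/kg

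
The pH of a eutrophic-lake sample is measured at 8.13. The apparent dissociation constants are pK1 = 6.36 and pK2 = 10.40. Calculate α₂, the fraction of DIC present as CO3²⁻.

α₂ = 0.00525

α₂ = 1 / (1 + [H⁺]/K2 + [H⁺]²/(K1K2)) = 1 / (1 + 10^+2.27 + 10^+0.50)
   = 1 / (1 + 186.21 + 3.1623) = 1/190.37 = 0.005253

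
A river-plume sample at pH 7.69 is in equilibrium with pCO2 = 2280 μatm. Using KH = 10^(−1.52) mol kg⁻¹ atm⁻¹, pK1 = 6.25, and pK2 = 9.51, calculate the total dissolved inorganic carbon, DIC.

[CO2*] = KH · pCO2 = 10^(−1.52) × 2280×10^-6 = 6.885×10^-5 mol/kg
α₀ = 1/(1 + K1/[H⁺] + K1K2/[H⁺]²) = 1/(1 + 10^+1.44 + 10^-0.38) = 0.03453
DIC = [CO2*]/α₀ = 6.885×10^-5 / 0.03453 = 1.99 mmol/kg

DIC = 1.99 mmol/kg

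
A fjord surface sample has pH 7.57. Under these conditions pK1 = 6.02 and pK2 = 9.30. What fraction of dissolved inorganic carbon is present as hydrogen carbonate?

α₁ = 0.955

α₁ = 1 / (1 + [H⁺]/K1 + K2/[H⁺]) = 1 / (1 + 10^-1.55 + 10^-1.73)
   = 1 / (1 + 0.028184 + 0.018621) = 1/1.0468 = 0.9553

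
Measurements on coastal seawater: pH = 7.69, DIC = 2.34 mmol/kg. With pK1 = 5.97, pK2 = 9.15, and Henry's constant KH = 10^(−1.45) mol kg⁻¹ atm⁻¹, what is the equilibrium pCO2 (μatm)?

pCO2 = 1190 μatm

α₀ = 1 / (1 + K1/[H⁺] + K1K2/[H⁺]²) = 1 / (1 + 10^+1.72 + 10^+0.26)
   = 1 / (1 + 52.481 + 1.8197) = 1/55.300 = 0.01808
[CO2*] = α₀ × DIC = 0.01808 × 2.34 = 0.04231 mmol/kg
pCO2 = [CO2*]/KH = 4.231×10^-5 / 3.548×10^-2 = 1190 μatm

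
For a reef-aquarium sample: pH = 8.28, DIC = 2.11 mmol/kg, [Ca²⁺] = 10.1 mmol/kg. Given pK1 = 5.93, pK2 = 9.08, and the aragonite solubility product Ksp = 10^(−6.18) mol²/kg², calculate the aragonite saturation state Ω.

Ω = 4.40

α₂ = 1 / (1 + [H⁺]/K2 + [H⁺]²/(K1K2)) = 1 / (1 + 10^+0.80 + 10^-1.55)
   = 1 / (1 + 6.3096 + 0.028184) = 1/7.3378 = 0.1363
[CO3²⁻] = α₂ × DIC = 0.1363 × 2.11 = 0.2876 mmol/kg
Ksp = 10^(−6.18) = 6.607×10^-7
Ω = [Ca²⁺][CO3²⁻]/Ksp = (10.1×10^-3)(2.876×10^-4) / 6.607×10^-7 = 4.40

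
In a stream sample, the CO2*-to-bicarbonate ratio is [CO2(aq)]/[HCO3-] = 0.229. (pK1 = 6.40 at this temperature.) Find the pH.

pH = 7.04

From K1 = [H⁺][HCO3-]/[CO2(aq)]:  pH = pK1 − log₁₀([CO2(aq)]/[HCO3-])
log₁₀(0.229) = -0.640
pH = 6.40 − (-0.640) = 7.04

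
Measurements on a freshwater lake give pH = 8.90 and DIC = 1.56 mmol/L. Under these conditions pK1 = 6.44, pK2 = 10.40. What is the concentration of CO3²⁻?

α₂ = 1 / (1 + [H⁺]/K2 + [H⁺]²/(K1K2)) = 1 / (1 + 10^+1.50 + 10^-0.96)
   = 1 / (1 + 31.623 + 0.10965) = 1/32.732 = 0.03055
[CO3²⁻] = α₂ × DIC = 0.03055 × 1.56 = 0.0477 mmol/L

[CO3²⁻] = 0.0477 mmol/L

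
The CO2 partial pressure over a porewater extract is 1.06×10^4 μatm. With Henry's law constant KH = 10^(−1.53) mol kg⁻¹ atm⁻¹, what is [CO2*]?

KH = 10^(−1.53) = 2.951×10^-2 mol kg⁻¹ atm⁻¹
[CO2*] = KH · pCO2 = 2.951×10^-2 × 1.06×10^4×10^-6 atm = 3.13×10^-4 mol/kg

[CO2*] = 313 μmol/kg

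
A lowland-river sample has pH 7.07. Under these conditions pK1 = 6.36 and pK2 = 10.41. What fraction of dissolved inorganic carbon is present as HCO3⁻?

α₁ = 1 / (1 + [H⁺]/K1 + K2/[H⁺]) = 1 / (1 + 10^-0.71 + 10^-3.34)
   = 1 / (1 + 0.19498 + 0.00045709) = 1/1.1954 = 0.8365

α₁ = 0.837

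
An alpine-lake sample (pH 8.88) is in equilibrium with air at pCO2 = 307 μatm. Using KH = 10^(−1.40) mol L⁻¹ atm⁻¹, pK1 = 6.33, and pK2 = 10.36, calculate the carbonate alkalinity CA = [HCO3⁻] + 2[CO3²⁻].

CA = 4.62 mmol/L

[CO2*] = KH · pCO2 = 10^(−1.40) × 307×10^-6 = 1.222×10^-5 mol/L
α₀ = 1/(1 + K1/[H⁺] + K1K2/[H⁺]²) = 1/(1 + 10^+2.55 + 10^+1.07) = 0.002721
DIC = [CO2*]/α₀ = 1.222×10^-5 / 0.002721 = 4.492 mmol/L
CA = (α₁ + 2α₂)·DIC = (0.9653 + 2×0.03196) × 4.492 = 4.62 mmol/L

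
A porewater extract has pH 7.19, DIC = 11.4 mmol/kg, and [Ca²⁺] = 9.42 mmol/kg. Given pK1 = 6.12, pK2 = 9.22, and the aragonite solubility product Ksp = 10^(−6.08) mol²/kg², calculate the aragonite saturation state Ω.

α₂ = 1 / (1 + [H⁺]/K2 + [H⁺]²/(K1K2)) = 1 / (1 + 10^+2.03 + 10^+0.96)
   = 1 / (1 + 107.15 + 9.1201) = 1/117.27 = 0.008527
[CO3²⁻] = α₂ × DIC = 0.008527 × 11.4 = 0.09721 mmol/kg
Ksp = 10^(−6.08) = 8.318×10^-7
Ω = [Ca²⁺][CO3²⁻]/Ksp = (9.42×10^-3)(9.721×10^-5) / 8.318×10^-7 = 1.10

Ω = 1.10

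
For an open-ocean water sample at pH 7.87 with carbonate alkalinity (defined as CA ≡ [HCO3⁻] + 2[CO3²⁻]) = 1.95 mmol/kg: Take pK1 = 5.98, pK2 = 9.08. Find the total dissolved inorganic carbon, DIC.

CA = [HCO3⁻] + 2[CO3²⁻] = (α₁ + 2α₂)·DIC
At pH 7.87: [H⁺]/K1 = 10^-1.89 = 0.012882, K2/[H⁺] = 10^-1.21 = 0.061660
α₁ = 1/(1 + 0.012882 + 0.061660) = 1/1.0745 = 0.9306; α₂ = α₁·K2/[H⁺] = 0.05738
α₁ + 2α₂ = 1.0454
DIC = CA / (α₁ + 2α₂) = 1.95 / 1.0454 = 1.87 mmol/kg

DIC = 1.87 mmol/kg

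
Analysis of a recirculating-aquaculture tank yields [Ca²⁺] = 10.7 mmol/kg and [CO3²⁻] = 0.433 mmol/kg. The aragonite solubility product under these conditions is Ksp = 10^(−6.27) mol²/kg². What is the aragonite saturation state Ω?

Ω = 8.63

Ksp = 10^(−6.27) = 5.370×10^-7
Ω = [Ca²⁺][CO3²⁻]/Ksp = (10.7×10^-3)(0.433×10^-3) / 5.370×10^-7 = 8.63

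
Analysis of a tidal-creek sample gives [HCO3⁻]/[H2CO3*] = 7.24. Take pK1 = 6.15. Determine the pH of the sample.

pH = 7.01

From K1 = [H⁺][HCO3⁻]/[H2CO3*]:  pH = pK1 + log₁₀([HCO3⁻]/[H2CO3*])
log₁₀(7.24) = +0.860
pH = 6.15 + (+0.860) = 7.01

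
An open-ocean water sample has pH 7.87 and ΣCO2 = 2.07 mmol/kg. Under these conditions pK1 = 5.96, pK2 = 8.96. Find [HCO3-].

α₁ = 1 / (1 + [H⁺]/K1 + K2/[H⁺]) = 1 / (1 + 10^-1.91 + 10^-1.09)
   = 1 / (1 + 0.012303 + 0.081283) = 1/1.0936 = 0.9144
[HCO3⁻] = α₁ × DIC = 0.9144 × 2.07 = 1.89 mmol/kg

[HCO3⁻] = 1.89 mmol/kg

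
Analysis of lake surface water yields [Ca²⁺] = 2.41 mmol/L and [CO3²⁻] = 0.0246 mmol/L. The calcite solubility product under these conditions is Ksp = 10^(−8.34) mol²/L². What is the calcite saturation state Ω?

Ksp = 10^(−8.34) = 4.571×10^-9
Ω = [Ca²⁺][CO3²⁻]/Ksp = (2.41×10^-3)(0.0246×10^-3) / 4.571×10^-9 = 13.0

Ω = 13.0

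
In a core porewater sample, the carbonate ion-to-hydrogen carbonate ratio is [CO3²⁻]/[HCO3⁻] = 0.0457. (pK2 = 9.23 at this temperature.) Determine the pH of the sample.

From K2 = [H⁺][CO3²⁻]/[HCO3⁻]:  pH = pK2 + log₁₀([CO3²⁻]/[HCO3⁻])
log₁₀(0.0457) = -1.340
pH = 9.23 + (-1.340) = 7.89

pH = 7.89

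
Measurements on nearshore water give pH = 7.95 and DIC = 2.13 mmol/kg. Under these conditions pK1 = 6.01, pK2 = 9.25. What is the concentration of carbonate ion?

[CO3²⁻] = 0.101 mmol/kg

α₂ = 1 / (1 + [H⁺]/K2 + [H⁺]²/(K1K2)) = 1 / (1 + 10^+1.30 + 10^-0.64)
   = 1 / (1 + 19.953 + 0.22909) = 1/21.182 = 0.04721
[CO3²⁻] = α₂ × DIC = 0.04721 × 2.13 = 0.101 mmol/kg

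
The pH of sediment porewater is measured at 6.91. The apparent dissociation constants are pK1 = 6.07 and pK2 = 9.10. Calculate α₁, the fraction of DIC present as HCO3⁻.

α₁ = 1 / (1 + [H⁺]/K1 + K2/[H⁺]) = 1 / (1 + 10^-0.84 + 10^-2.19)
   = 1 / (1 + 0.14454 + 0.0064565) = 1/1.1510 = 0.8688

α₁ = 0.869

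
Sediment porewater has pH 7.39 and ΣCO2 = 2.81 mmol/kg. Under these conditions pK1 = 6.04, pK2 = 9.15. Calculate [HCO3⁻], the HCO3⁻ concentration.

α₁ = 1 / (1 + [H⁺]/K1 + K2/[H⁺]) = 1 / (1 + 10^-1.35 + 10^-1.76)
   = 1 / (1 + 0.044668 + 0.017378) = 1/1.0620 = 0.9416
[HCO3⁻] = α₁ × DIC = 0.9416 × 2.81 = 2.65 mmol/kg

[HCO3⁻] = 2.65 mmol/kg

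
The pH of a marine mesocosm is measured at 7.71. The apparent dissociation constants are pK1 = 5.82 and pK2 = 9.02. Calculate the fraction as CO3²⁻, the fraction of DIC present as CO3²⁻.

α₂ = 1 / (1 + [H⁺]/K2 + [H⁺]²/(K1K2)) = 1 / (1 + 10^+1.31 + 10^-0.58)
   = 1 / (1 + 20.417 + 0.26303) = 1/21.680 = 0.04612

α₂ = 0.0461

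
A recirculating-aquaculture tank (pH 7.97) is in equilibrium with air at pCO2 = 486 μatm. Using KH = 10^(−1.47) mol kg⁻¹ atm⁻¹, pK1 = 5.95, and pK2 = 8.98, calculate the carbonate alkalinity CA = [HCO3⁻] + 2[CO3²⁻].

CA = 2.06 mmol/kg

[CO2*] = KH · pCO2 = 10^(−1.47) × 486×10^-6 = 1.647×10^-5 mol/kg
α₀ = 1/(1 + K1/[H⁺] + K1K2/[H⁺]²) = 1/(1 + 10^+2.02 + 10^+1.01) = 0.008625
DIC = [CO2*]/α₀ = 1.647×10^-5 / 0.008625 = 1.909 mmol/kg
CA = (α₁ + 2α₂)·DIC = (0.9031 + 2×0.08826) × 1.909 = 2.06 mmol/kg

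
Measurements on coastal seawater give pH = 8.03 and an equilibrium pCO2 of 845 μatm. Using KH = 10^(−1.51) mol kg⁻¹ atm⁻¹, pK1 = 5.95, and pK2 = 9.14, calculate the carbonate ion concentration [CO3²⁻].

[CO3²⁻] = 0.244 mmol/kg

[CO2*] = KH · pCO2 = 10^(−1.51) × 845×10^-6 = 2.611×10^-5 mol/kg
α₀ = 1/(1 + K1/[H⁺] + K1K2/[H⁺]²) = 1/(1 + 10^+2.08 + 10^+0.97) = 0.007659
DIC = [CO2*]/α₀ = 2.611×10^-5 / 0.007659 = 3.409 mmol/kg
[CO3²⁻] = α₂·DIC; α₂ = 0.07148, so [CO3²⁻] = 0.07148 × 3.409 = 0.244 mmol/kg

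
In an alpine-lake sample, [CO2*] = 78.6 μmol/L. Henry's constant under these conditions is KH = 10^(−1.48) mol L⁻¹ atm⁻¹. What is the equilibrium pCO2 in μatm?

pCO2 = 2370 μatm

KH = 10^(−1.48) = 3.311×10^-2 mol L⁻¹ atm⁻¹
pCO2 = [CO2*]/KH = 78.6×10^-6 / 3.311×10^-2 = 2.37×10^-3 atm = 2370 μatm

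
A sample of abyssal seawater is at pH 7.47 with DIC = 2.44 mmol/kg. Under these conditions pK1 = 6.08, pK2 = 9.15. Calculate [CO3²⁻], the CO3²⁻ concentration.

[CO3²⁻] = 0.0480 mmol/kg

α₂ = 1 / (1 + [H⁺]/K2 + [H⁺]²/(K1K2)) = 1 / (1 + 10^+1.68 + 10^+0.29)
   = 1 / (1 + 47.863 + 1.9498) = 1/50.813 = 0.01968
[CO3²⁻] = α₂ × DIC = 0.01968 × 2.44 = 0.0480 mmol/kg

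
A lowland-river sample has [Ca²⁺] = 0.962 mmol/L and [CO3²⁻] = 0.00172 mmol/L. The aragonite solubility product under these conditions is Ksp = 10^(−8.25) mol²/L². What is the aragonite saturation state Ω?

Ω = 0.294

Ksp = 10^(−8.25) = 5.623×10^-9
Ω = [Ca²⁺][CO3²⁻]/Ksp = (0.962×10^-3)(0.00172×10^-3) / 5.623×10^-9 = 0.294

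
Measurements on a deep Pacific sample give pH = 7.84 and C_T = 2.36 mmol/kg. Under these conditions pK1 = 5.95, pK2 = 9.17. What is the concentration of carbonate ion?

[CO3²⁻] = 0.104 mmol/kg

α₂ = 1 / (1 + [H⁺]/K2 + [H⁺]²/(K1K2)) = 1 / (1 + 10^+1.33 + 10^-0.56)
   = 1 / (1 + 21.380 + 0.27542) = 1/22.655 = 0.04414
[CO3²⁻] = α₂ × DIC = 0.04414 × 2.36 = 0.104 mmol/kg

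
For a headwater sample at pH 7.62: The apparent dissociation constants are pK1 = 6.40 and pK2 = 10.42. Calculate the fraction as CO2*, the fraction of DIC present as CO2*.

α₀ = 0.0567

α₀ = 1 / (1 + K1/[H⁺] + K1K2/[H⁺]²) = 1 / (1 + 10^+1.22 + 10^-1.58)
   = 1 / (1 + 16.596 + 0.026303) = 1/17.622 = 0.05675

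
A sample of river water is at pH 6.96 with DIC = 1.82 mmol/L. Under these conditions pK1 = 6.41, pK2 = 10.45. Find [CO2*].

α₀ = 1 / (1 + K1/[H⁺] + K1K2/[H⁺]²) = 1 / (1 + 10^+0.55 + 10^-2.94)
   = 1 / (1 + 3.5481 + 0.0011482) = 1/4.5493 = 0.2198
[CO2*] = α₀ × DIC = 0.2198 × 1.82 = 0.400 mmol/L

[CO2*] = 0.400 mmol/L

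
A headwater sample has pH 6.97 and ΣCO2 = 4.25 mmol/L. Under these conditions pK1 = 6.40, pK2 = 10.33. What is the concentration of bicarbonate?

α₁ = 1 / (1 + [H⁺]/K1 + K2/[H⁺]) = 1 / (1 + 10^-0.57 + 10^-3.36)
   = 1 / (1 + 0.26915 + 0.00043652) = 1/1.2696 = 0.7877
[HCO3⁻] = α₁ × DIC = 0.7877 × 4.25 = 3.35 mmol/L

[HCO3⁻] = 3.35 mmol/L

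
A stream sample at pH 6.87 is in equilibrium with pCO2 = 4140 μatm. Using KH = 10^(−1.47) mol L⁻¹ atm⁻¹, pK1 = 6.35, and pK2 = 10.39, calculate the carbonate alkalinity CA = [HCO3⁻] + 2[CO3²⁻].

[CO2*] = KH · pCO2 = 10^(−1.47) × 4140×10^-6 = 1.403×10^-4 mol/L
α₀ = 1/(1 + K1/[H⁺] + K1K2/[H⁺]²) = 1/(1 + 10^+0.52 + 10^-3.00) = 0.2319
DIC = [CO2*]/α₀ = 1.403×10^-4 / 0.2319 = 0.6049 mmol/L
CA = (α₁ + 2α₂)·DIC = (0.7679 + 2×0.0002319) × 0.6049 = 0.465 mmol/L

CA = 0.465 mmol/L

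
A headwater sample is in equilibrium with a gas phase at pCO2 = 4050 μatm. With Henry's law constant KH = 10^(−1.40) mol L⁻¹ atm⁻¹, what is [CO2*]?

KH = 10^(−1.40) = 3.981×10^-2 mol L⁻¹ atm⁻¹
[CO2*] = KH · pCO2 = 3.981×10^-2 × 4050×10^-6 atm = 1.61×10^-4 mol/L

[CO2*] = 161 μmol/L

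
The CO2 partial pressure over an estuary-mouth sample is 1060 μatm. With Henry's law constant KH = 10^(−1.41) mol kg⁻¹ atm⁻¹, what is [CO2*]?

[CO2*] = 41.2 μmol/kg

KH = 10^(−1.41) = 3.890×10^-2 mol kg⁻¹ atm⁻¹
[CO2*] = KH · pCO2 = 3.890×10^-2 × 1060×10^-6 atm = 4.12×10^-5 mol/kg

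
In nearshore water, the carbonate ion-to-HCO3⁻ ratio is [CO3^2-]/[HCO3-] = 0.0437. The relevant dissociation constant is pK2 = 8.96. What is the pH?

From K2 = [H⁺][CO3^2-]/[HCO3-]:  pH = pK2 + log₁₀([CO3^2-]/[HCO3-])
log₁₀(0.0437) = -1.360
pH = 8.96 + (-1.360) = 7.60

pH = 7.60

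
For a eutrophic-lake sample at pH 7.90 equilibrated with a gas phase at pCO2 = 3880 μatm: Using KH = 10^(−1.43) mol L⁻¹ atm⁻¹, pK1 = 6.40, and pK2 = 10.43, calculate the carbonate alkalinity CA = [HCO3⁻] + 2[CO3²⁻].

[CO2*] = KH · pCO2 = 10^(−1.43) × 3880×10^-6 = 1.442×10^-4 mol/L
α₀ = 1/(1 + K1/[H⁺] + K1K2/[H⁺]²) = 1/(1 + 10^+1.50 + 10^-1.03) = 0.03057
DIC = [CO2*]/α₀ = 1.442×10^-4 / 0.03057 = 4.716 mmol/L
CA = (α₁ + 2α₂)·DIC = (0.9666 + 2×0.002853) × 4.716 = 4.59 mmol/L

CA = 4.59 mmol/L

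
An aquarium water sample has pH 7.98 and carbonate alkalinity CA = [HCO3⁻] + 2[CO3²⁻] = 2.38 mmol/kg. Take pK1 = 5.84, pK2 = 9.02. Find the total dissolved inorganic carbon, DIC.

DIC = 2.21 mmol/kg

CA = [HCO3⁻] + 2[CO3²⁻] = (α₁ + 2α₂)·DIC
At pH 7.98: [H⁺]/K1 = 10^-2.14 = 0.0072444, K2/[H⁺] = 10^-1.04 = 0.091201
α₁ = 1/(1 + 0.0072444 + 0.091201) = 1/1.0984 = 0.9104; α₂ = α₁·K2/[H⁺] = 0.08303
α₁ + 2α₂ = 1.0764
DIC = CA / (α₁ + 2α₂) = 2.38 / 1.0764 = 2.21 mmol/kg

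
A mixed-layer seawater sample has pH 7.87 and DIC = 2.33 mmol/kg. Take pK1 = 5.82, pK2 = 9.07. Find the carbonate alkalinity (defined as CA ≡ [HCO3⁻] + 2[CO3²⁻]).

CA = [HCO3⁻] + 2[CO3²⁻] = (α₁ + 2α₂)·DIC
At pH 7.87: [H⁺]/K1 = 10^-2.05 = 0.0089125, K2/[H⁺] = 10^-1.20 = 0.063096
α₁ = 1/(1 + 0.0089125 + 0.063096) = 1/1.0720 = 0.9328; α₂ = α₁·K2/[H⁺] = 0.05886
α₁ + 2α₂ = 1.0505
CA = 1.0505 × 2.33 = 2.45 mmol/kg

CA = 2.45 mmol/kg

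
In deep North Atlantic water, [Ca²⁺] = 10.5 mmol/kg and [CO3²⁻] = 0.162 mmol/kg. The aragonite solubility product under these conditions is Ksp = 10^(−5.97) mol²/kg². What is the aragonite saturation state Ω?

Ω = 1.59

Ksp = 10^(−5.97) = 1.072×10^-6
Ω = [Ca²⁺][CO3²⁻]/Ksp = (10.5×10^-3)(0.162×10^-3) / 1.072×10^-6 = 1.59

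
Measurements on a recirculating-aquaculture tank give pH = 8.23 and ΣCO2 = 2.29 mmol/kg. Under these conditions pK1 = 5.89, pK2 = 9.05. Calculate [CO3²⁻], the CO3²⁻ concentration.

[CO3²⁻] = 0.300 mmol/kg

α₂ = 1 / (1 + [H⁺]/K2 + [H⁺]²/(K1K2)) = 1 / (1 + 10^+0.82 + 10^-1.52)
   = 1 / (1 + 6.6069 + 0.030200) = 1/7.6371 = 0.1309
[CO3²⁻] = α₂ × DIC = 0.1309 × 2.29 = 0.300 mmol/kg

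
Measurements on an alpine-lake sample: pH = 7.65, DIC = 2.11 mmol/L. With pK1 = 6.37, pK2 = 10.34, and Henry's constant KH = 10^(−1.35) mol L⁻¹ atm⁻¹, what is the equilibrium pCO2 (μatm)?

pCO2 = 2350 μatm

α₀ = 1 / (1 + K1/[H⁺] + K1K2/[H⁺]²) = 1 / (1 + 10^+1.28 + 10^-1.41)
   = 1 / (1 + 19.055 + 0.038905) = 1/20.094 = 0.04977
[CO2*] = α₀ × DIC = 0.04977 × 2.11 = 0.1050 mmol/L
pCO2 = [CO2*]/KH = 1.050×10^-4 / 4.467×10^-2 = 2350 μatm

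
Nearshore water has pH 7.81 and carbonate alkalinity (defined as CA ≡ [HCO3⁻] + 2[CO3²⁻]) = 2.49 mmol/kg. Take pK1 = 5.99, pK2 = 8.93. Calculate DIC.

DIC = 2.36 mmol/kg

CA = [HCO3⁻] + 2[CO3²⁻] = (α₁ + 2α₂)·DIC
At pH 7.81: [H⁺]/K1 = 10^-1.82 = 0.015136, K2/[H⁺] = 10^-1.12 = 0.075858
α₁ = 1/(1 + 0.015136 + 0.075858) = 1/1.0910 = 0.9166; α₂ = α₁·K2/[H⁺] = 0.06953
α₁ + 2α₂ = 1.0557
DIC = CA / (α₁ + 2α₂) = 2.49 / 1.0557 = 2.36 mmol/kg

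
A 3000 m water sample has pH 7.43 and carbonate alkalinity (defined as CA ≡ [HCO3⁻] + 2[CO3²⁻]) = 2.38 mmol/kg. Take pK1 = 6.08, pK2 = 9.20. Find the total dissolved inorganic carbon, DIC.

CA = [HCO3⁻] + 2[CO3²⁻] = (α₁ + 2α₂)·DIC
At pH 7.43: [H⁺]/K1 = 10^-1.35 = 0.044668, K2/[H⁺] = 10^-1.77 = 0.016982
α₁ = 1/(1 + 0.044668 + 0.016982) = 1/1.0617 = 0.9419; α₂ = α₁·K2/[H⁺] = 0.01600
α₁ + 2α₂ = 0.9739
DIC = CA / (α₁ + 2α₂) = 2.38 / 0.9739 = 2.44 mmol/kg

DIC = 2.44 mmol/kg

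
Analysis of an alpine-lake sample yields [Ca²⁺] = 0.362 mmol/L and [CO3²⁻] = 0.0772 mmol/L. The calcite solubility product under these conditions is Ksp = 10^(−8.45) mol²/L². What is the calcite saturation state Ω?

Ω = 7.88

Ksp = 10^(−8.45) = 3.548×10^-9
Ω = [Ca²⁺][CO3²⁻]/Ksp = (0.362×10^-3)(0.0772×10^-3) / 3.548×10^-9 = 7.88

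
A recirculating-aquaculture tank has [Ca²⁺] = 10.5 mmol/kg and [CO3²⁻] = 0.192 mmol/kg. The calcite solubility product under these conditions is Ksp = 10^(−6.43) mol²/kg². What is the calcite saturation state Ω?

Ksp = 10^(−6.43) = 3.715×10^-7
Ω = [Ca²⁺][CO3²⁻]/Ksp = (10.5×10^-3)(0.192×10^-3) / 3.715×10^-7 = 5.43

Ω = 5.43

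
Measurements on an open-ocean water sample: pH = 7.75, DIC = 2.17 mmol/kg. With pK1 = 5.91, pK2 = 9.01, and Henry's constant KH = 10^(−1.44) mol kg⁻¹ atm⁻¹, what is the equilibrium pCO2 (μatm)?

pCO2 = 808 μatm

α₀ = 1 / (1 + K1/[H⁺] + K1K2/[H⁺]²) = 1 / (1 + 10^+1.84 + 10^+0.58)
   = 1 / (1 + 69.183 + 3.8019) = 1/73.985 = 0.01352
[CO2*] = α₀ × DIC = 0.01352 × 2.17 = 0.02933 mmol/kg
pCO2 = [CO2*]/KH = 2.933×10^-5 / 3.631×10^-2 = 808 μatm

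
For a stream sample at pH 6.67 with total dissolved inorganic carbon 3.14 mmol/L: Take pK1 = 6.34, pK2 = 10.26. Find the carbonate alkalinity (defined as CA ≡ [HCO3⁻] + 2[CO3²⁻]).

CA = 2.14 mmol/L

CA = [HCO3⁻] + 2[CO3²⁻] = (α₁ + 2α₂)·DIC
At pH 6.67: [H⁺]/K1 = 10^-0.33 = 0.46774, K2/[H⁺] = 10^-3.59 = 0.00025704
α₁ = 1/(1 + 0.46774 + 0.00025704) = 1/1.4680 = 0.6812; α₂ = α₁·K2/[H⁺] = 0.0001751
α₁ + 2α₂ = 0.6816
CA = 0.6816 × 3.14 = 2.14 mmol/L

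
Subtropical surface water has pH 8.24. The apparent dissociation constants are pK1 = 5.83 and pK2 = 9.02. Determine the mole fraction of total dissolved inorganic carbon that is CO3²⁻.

α₂ = 0.142

α₂ = 1 / (1 + [H⁺]/K2 + [H⁺]²/(K1K2)) = 1 / (1 + 10^+0.78 + 10^-1.63)
   = 1 / (1 + 6.0256 + 0.023442) = 1/7.0490 = 0.1419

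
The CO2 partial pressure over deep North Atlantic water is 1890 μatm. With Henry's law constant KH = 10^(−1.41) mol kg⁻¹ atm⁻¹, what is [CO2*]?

[CO2*] = 73.5 μmol/kg

KH = 10^(−1.41) = 3.890×10^-2 mol kg⁻¹ atm⁻¹
[CO2*] = KH · pCO2 = 3.890×10^-2 × 1890×10^-6 atm = 7.35×10^-5 mol/kg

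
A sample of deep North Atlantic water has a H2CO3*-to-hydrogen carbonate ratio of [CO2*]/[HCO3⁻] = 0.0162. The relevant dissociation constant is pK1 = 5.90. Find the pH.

pH = 7.69

From K1 = [H⁺][HCO3⁻]/[CO2*]:  pH = pK1 − log₁₀([CO2*]/[HCO3⁻])
log₁₀(0.0162) = -1.790
pH = 5.90 − (-1.790) = 7.69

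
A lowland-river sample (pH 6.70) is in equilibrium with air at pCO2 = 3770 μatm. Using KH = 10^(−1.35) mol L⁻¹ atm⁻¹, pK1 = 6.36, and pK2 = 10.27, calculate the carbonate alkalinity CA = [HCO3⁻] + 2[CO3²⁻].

CA = 0.369 mmol/L

[CO2*] = KH · pCO2 = 10^(−1.35) × 3770×10^-6 = 1.684×10^-4 mol/L
α₀ = 1/(1 + K1/[H⁺] + K1K2/[H⁺]²) = 1/(1 + 10^+0.34 + 10^-3.23) = 0.3136
DIC = [CO2*]/α₀ = 1.684×10^-4 / 0.3136 = 0.5369 mmol/L
CA = (α₁ + 2α₂)·DIC = (0.6862 + 2×0.0001847) × 0.5369 = 0.369 mmol/L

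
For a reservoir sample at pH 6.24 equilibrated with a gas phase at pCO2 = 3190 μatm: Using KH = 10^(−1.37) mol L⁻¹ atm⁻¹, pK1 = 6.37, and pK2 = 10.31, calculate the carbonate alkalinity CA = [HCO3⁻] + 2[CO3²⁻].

[CO2*] = KH · pCO2 = 10^(−1.37) × 3190×10^-6 = 1.361×10^-4 mol/L
α₀ = 1/(1 + K1/[H⁺] + K1K2/[H⁺]²) = 1/(1 + 10^-0.13 + 10^-4.20) = 0.5743
DIC = [CO2*]/α₀ = 1.361×10^-4 / 0.5743 = 0.2370 mmol/L
CA = (α₁ + 2α₂)·DIC = (0.4257 + 2×3.623×10^-5) × 0.2370 = 0.101 mmol/L

CA = 0.101 mmol/L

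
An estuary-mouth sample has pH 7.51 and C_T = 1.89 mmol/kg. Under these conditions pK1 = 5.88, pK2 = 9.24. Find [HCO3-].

[HCO3⁻] = 1.81 mmol/kg

α₁ = 1 / (1 + [H⁺]/K1 + K2/[H⁺]) = 1 / (1 + 10^-1.63 + 10^-1.73)
   = 1 / (1 + 0.023442 + 0.018621) = 1/1.0421 = 0.9596
[HCO3⁻] = α₁ × DIC = 0.9596 × 1.89 = 1.81 mmol/kg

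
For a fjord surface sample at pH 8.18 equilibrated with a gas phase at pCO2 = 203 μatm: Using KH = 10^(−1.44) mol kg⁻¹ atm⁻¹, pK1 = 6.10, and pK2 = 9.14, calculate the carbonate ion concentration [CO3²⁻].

[CO3²⁻] = 0.0972 mmol/kg

[CO2*] = KH · pCO2 = 10^(−1.44) × 203×10^-6 = 7.370×10^-6 mol/kg
α₀ = 1/(1 + K1/[H⁺] + K1K2/[H⁺]²) = 1/(1 + 10^+2.08 + 10^+1.12) = 0.007440
DIC = [CO2*]/α₀ = 7.370×10^-6 / 0.007440 = 0.9907 mmol/kg
[CO3²⁻] = α₂·DIC; α₂ = 0.09808, so [CO3²⁻] = 0.09808 × 0.9907 = 0.0972 mmol/kg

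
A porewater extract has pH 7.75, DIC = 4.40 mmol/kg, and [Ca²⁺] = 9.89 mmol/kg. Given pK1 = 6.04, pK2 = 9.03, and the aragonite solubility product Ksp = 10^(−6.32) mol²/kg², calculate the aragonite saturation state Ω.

Ω = 4.45

α₂ = 1 / (1 + [H⁺]/K2 + [H⁺]²/(K1K2)) = 1 / (1 + 10^+1.28 + 10^-0.43)
   = 1 / (1 + 19.055 + 0.37154) = 1/20.426 = 0.04896
[CO3²⁻] = α₂ × DIC = 0.04896 × 4.40 = 0.2154 mmol/kg
Ksp = 10^(−6.32) = 4.786×10^-7
Ω = [Ca²⁺][CO3²⁻]/Ksp = (9.89×10^-3)(2.154×10^-4) / 4.786×10^-7 = 4.45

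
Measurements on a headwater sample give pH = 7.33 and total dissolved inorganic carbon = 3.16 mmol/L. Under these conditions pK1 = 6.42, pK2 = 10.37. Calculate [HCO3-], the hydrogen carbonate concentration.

[HCO3⁻] = 2.81 mmol/L

α₁ = 1 / (1 + [H⁺]/K1 + K2/[H⁺]) = 1 / (1 + 10^-0.91 + 10^-3.04)
   = 1 / (1 + 0.12303 + 0.00091201) = 1/1.1239 = 0.8897
[HCO3⁻] = α₁ × DIC = 0.8897 × 3.16 = 2.81 mmol/L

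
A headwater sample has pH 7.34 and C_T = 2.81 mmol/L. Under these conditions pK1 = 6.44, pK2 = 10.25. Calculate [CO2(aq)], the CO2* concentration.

α₀ = 1 / (1 + K1/[H⁺] + K1K2/[H⁺]²) = 1 / (1 + 10^+0.90 + 10^-2.01)
   = 1 / (1 + 7.9433 + 0.0097724) = 1/8.9531 = 0.1117
[CO2*] = α₀ × DIC = 0.1117 × 2.81 = 0.314 mmol/L

[CO2*] = 0.314 mmol/L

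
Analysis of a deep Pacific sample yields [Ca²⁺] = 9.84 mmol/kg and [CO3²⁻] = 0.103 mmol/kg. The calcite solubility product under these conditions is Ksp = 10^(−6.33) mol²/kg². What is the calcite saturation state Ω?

Ksp = 10^(−6.33) = 4.677×10^-7
Ω = [Ca²⁺][CO3²⁻]/Ksp = (9.84×10^-3)(0.103×10^-3) / 4.677×10^-7 = 2.17

Ω = 2.17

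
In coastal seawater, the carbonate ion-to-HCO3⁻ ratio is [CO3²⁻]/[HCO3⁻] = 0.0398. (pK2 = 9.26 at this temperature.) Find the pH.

pH = 7.86

From K2 = [H⁺][CO3²⁻]/[HCO3⁻]:  pH = pK2 + log₁₀([CO3²⁻]/[HCO3⁻])
log₁₀(0.0398) = -1.400
pH = 9.26 + (-1.400) = 7.86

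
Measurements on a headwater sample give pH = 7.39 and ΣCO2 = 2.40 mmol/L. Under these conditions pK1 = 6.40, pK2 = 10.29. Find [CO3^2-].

[CO3²⁻] = 2.74 μmol/L

α₂ = 1 / (1 + [H⁺]/K2 + [H⁺]²/(K1K2)) = 1 / (1 + 10^+2.90 + 10^+1.91)
   = 1 / (1 + 794.33 + 81.283) = 1/876.61 = 0.001141
[CO3²⁻] = α₂ × DIC = 0.001141 × 2.40 = 0.00274 mmol/L = 2.74 μmol/L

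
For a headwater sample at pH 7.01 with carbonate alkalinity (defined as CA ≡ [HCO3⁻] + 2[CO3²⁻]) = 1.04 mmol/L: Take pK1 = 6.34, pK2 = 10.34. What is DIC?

CA = [HCO3⁻] + 2[CO3²⁻] = (α₁ + 2α₂)·DIC
At pH 7.01: [H⁺]/K1 = 10^-0.67 = 0.21380, K2/[H⁺] = 10^-3.33 = 0.00046774
α₁ = 1/(1 + 0.21380 + 0.00046774) = 1/1.2143 = 0.8235; α₂ = α₁·K2/[H⁺] = 0.0003852
α₁ + 2α₂ = 0.8243
DIC = CA / (α₁ + 2α₂) = 1.04 / 0.8243 = 1.26 mmol/L

DIC = 1.26 mmol/L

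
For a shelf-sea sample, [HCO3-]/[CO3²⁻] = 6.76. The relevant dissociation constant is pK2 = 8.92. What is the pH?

pH = 8.09

From K2 = [H⁺][CO3²⁻]/[HCO3-]:  pH = pK2 − log₁₀([HCO3-]/[CO3²⁻])
log₁₀(6.76) = +0.830
pH = 8.92 − (+0.830) = 8.09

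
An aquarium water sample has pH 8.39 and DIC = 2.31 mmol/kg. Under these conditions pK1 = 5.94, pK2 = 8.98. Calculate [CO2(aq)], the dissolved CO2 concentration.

α₀ = 1 / (1 + K1/[H⁺] + K1K2/[H⁺]²) = 1 / (1 + 10^+2.45 + 10^+1.86)
   = 1 / (1 + 281.84 + 72.444) = 1/355.28 = 0.002815
[CO2*] = α₀ × DIC = 0.002815 × 2.31 = 0.00650 mmol/kg = 6.50 μmol/kg

[CO2*] = 6.50 μmol/kg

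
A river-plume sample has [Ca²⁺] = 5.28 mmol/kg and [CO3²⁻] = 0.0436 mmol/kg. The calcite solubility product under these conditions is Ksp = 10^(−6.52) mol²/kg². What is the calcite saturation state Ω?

Ω = 0.762

Ksp = 10^(−6.52) = 3.020×10^-7
Ω = [Ca²⁺][CO3²⁻]/Ksp = (5.28×10^-3)(0.0436×10^-3) / 3.020×10^-7 = 0.762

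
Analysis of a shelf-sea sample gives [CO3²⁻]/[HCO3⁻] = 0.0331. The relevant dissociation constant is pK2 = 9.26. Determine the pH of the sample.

From K2 = [H⁺][CO3²⁻]/[HCO3⁻]:  pH = pK2 + log₁₀([CO3²⁻]/[HCO3⁻])
log₁₀(0.0331) = -1.480
pH = 9.26 + (-1.480) = 7.78

pH = 7.78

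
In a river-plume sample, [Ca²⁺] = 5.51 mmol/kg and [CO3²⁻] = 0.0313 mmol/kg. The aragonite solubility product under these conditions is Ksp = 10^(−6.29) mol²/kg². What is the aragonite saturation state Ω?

Ksp = 10^(−6.29) = 5.129×10^-7
Ω = [Ca²⁺][CO3²⁻]/Ksp = (5.51×10^-3)(0.0313×10^-3) / 5.129×10^-7 = 0.336

Ω = 0.336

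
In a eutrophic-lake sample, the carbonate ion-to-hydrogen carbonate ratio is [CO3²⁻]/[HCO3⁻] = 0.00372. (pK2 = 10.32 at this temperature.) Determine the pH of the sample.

From K2 = [H⁺][CO3²⁻]/[HCO3⁻]:  pH = pK2 + log₁₀([CO3²⁻]/[HCO3⁻])
log₁₀(0.00372) = -2.429
pH = 10.32 + (-2.429) = 7.89

pH = 7.89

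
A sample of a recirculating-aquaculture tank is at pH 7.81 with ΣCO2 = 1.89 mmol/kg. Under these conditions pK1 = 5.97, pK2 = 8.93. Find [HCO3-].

α₁ = 1 / (1 + [H⁺]/K1 + K2/[H⁺]) = 1 / (1 + 10^-1.84 + 10^-1.12)
   = 1 / (1 + 0.014454 + 0.075858) = 1/1.0903 = 0.9172
[HCO3⁻] = α₁ × DIC = 0.9172 × 1.89 = 1.73 mmol/kg

[HCO3⁻] = 1.73 mmol/kg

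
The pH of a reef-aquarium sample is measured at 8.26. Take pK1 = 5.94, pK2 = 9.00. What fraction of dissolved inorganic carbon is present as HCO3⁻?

α₁ = 1 / (1 + [H⁺]/K1 + K2/[H⁺]) = 1 / (1 + 10^-2.32 + 10^-0.74)
   = 1 / (1 + 0.0047863 + 0.18197) = 1/1.1868 = 0.8426

α₁ = 0.843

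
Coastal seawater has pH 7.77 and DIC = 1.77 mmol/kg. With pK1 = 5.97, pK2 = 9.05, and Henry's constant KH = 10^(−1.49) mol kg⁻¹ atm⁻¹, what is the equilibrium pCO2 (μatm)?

α₀ = 1 / (1 + K1/[H⁺] + K1K2/[H⁺]²) = 1 / (1 + 10^+1.80 + 10^+0.52)
   = 1 / (1 + 63.096 + 3.3113) = 1/67.407 = 0.01484
[CO2*] = α₀ × DIC = 0.01484 × 1.77 = 0.02626 mmol/kg
pCO2 = [CO2*]/KH = 2.626×10^-5 / 3.236×10^-2 = 811 μatm

pCO2 = 811 μatm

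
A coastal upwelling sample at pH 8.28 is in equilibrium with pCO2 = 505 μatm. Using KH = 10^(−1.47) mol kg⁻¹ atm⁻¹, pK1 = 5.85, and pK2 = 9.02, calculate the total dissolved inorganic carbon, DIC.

DIC = 5.46 mmol/kg

[CO2*] = KH · pCO2 = 10^(−1.47) × 505×10^-6 = 1.711×10^-5 mol/kg
α₀ = 1/(1 + K1/[H⁺] + K1K2/[H⁺]²) = 1/(1 + 10^+2.43 + 10^+1.69) = 0.003134
DIC = [CO2*]/α₀ = 1.711×10^-5 / 0.003134 = 5.46 mmol/kg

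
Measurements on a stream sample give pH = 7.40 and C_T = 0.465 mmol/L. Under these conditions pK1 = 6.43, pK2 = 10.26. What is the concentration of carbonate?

α₂ = 1 / (1 + [H⁺]/K2 + [H⁺]²/(K1K2)) = 1 / (1 + 10^+2.86 + 10^+1.89)
   = 1 / (1 + 724.44 + 77.625) = 1/803.06 = 0.001245
[CO3²⁻] = α₂ × DIC = 0.001245 × 0.465 = 0.000579 mmol/L = 0.579 μmol/L

[CO3²⁻] = 0.579 μmol/L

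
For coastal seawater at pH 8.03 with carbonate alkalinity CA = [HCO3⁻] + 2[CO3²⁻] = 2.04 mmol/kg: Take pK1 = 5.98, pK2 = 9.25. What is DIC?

CA = [HCO3⁻] + 2[CO3²⁻] = (α₁ + 2α₂)·DIC
At pH 8.03: [H⁺]/K1 = 10^-2.05 = 0.0089125, K2/[H⁺] = 10^-1.22 = 0.060256
α₁ = 1/(1 + 0.0089125 + 0.060256) = 1/1.0692 = 0.9353; α₂ = α₁·K2/[H⁺] = 0.05636
α₁ + 2α₂ = 1.0480
DIC = CA / (α₁ + 2α₂) = 2.04 / 1.0480 = 1.95 mmol/kg

DIC = 1.95 mmol/kg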